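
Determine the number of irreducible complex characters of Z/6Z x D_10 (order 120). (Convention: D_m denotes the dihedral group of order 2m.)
48

Details: The number of irreducible complex representations of a finite group equals its number of conjugacy classes. For a direct product, #classes(G x H) = #classes(G) * #classes(H). Z/6Z has 6 classes (abelian), D_10 has 8 classes, so 6 * 8 = 48, so Z/6Z x D_10 (order 120) has exactly 48 irreducible complex representations.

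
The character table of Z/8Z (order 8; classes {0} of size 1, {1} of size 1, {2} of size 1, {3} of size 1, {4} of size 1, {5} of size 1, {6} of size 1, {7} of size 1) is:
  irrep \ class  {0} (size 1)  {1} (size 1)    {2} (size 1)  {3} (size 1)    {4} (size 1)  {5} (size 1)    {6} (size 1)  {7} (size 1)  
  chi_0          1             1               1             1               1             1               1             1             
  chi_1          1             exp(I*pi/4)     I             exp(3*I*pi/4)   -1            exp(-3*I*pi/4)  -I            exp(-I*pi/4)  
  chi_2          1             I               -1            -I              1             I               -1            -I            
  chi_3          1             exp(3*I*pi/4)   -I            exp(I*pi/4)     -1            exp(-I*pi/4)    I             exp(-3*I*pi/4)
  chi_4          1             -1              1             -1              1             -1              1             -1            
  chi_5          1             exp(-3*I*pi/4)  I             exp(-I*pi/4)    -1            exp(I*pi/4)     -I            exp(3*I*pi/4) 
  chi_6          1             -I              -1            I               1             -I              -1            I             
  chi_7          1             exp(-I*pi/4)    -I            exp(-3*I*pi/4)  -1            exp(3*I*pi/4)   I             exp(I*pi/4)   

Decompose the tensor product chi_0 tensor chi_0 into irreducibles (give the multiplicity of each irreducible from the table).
chi_0 tensor chi_0 = chi_0 (all other irreducibles have multiplicity 0).

Details: The character of a tensor product is the pointwise product (chi_0 * chi_0)(C) = chi_0(C) * chi_0(C):
  {0}: (1)*(1), {1}: (1)*(1), {2}: (1)*(1), {3}: (1)*(1), {4}: (1)*(1), {5}: (1)*(1), {6}: (1)*(1), {7}: (1)*(1)
so (chi_0 * chi_0) takes values
  {0} -> 1, {1} -> 1, {2} -> 1, {3} -> 1, {4} -> 1, {5} -> 1, {6} -> 1, {7} -> 1.
Now take the inner product of this character with each irreducible chi from the table, <chi_0*chi_0, chi> = (1/8) sum_C |C| (chi_0*chi_0)(C) conj(chi(C)):
  <chi_0*chi_0, chi_0> = (1/8)[1*(1)*conj(1) + 1*(1)*conj(1) + 1*(1)*conj(1) + 1*(1)*conj(1) + 1*(1)*conj(1) + 1*(1)*conj(1) + 1*(1)*conj(1) + 1*(1)*conj(1)]
      = (1/8)[(1) + (1) + (1) + (1) + (1) + (1) + (1) + (1)] = 8/8 = 1
  <chi_0*chi_0, chi_1> = (1/8)[1*(1)*conj(1) + 1*(1)*conj(exp(I*pi/4)) + 1*(1)*conj(I) + 1*(1)*conj(exp(3*I*pi/4)) + 1*(1)*conj(-1) + 1*(1)*conj(exp(-3*I*pi/4)) + 1*(1)*conj(-I) + 1*(1)*conj(exp(-I*pi/4))]
      = (1/8)[(1) + (exp(-I*pi/4)) + (-I) + (exp(-3*I*pi/4)) + (-1) + (exp(3*I*pi/4)) + (I) + (exp(I*pi/4))] = 0/8 = 0
  <chi_0*chi_0, chi_2> = (1/8)[1*(1)*conj(1) + 1*(1)*conj(I) + 1*(1)*conj(-1) + 1*(1)*conj(-I) + 1*(1)*conj(1) + 1*(1)*conj(I) + 1*(1)*conj(-1) + 1*(1)*conj(-I)]
      = (1/8)[(1) + (-I) + (-1) + (I) + (1) + (-I) + (-1) + (I)] = 0/8 = 0
  <chi_0*chi_0, chi_3> = (1/8)[1*(1)*conj(1) + 1*(1)*conj(exp(3*I*pi/4)) + 1*(1)*conj(-I) + 1*(1)*conj(exp(I*pi/4)) + 1*(1)*conj(-1) + 1*(1)*conj(exp(-I*pi/4)) + 1*(1)*conj(I) + 1*(1)*conj(exp(-3*I*pi/4))]
      = (1/8)[(1) + (exp(-3*I*pi/4)) + (I) + (exp(-I*pi/4)) + (-1) + (exp(I*pi/4)) + (-I) + (exp(3*I*pi/4))] = 0/8 = 0
  <chi_0*chi_0, chi_4> = (1/8)[1*(1)*conj(1) + 1*(1)*conj(-1) + 1*(1)*conj(1) + 1*(1)*conj(-1) + 1*(1)*conj(1) + 1*(1)*conj(-1) + 1*(1)*conj(1) + 1*(1)*conj(-1)]
      = (1/8)[(1) + (-1) + (1) + (-1) + (1) + (-1) + (1) + (-1)] = 0/8 = 0
  <chi_0*chi_0, chi_5> = (1/8)[1*(1)*conj(1) + 1*(1)*conj(exp(-3*I*pi/4)) + 1*(1)*conj(I) + 1*(1)*conj(exp(-I*pi/4)) + 1*(1)*conj(-1) + 1*(1)*conj(exp(I*pi/4)) + 1*(1)*conj(-I) + 1*(1)*conj(exp(3*I*pi/4))]
      = (1/8)[(1) + (exp(3*I*pi/4)) + (-I) + (exp(I*pi/4)) + (-1) + (exp(-I*pi/4)) + (I) + (exp(-3*I*pi/4))] = 0/8 = 0
  <chi_0*chi_0, chi_6> = (1/8)[1*(1)*conj(1) + 1*(1)*conj(-I) + 1*(1)*conj(-1) + 1*(1)*conj(I) + 1*(1)*conj(1) + 1*(1)*conj(-I) + 1*(1)*conj(-1) + 1*(1)*conj(I)]
      = (1/8)[(1) + (I) + (-1) + (-I) + (1) + (I) + (-1) + (-I)] = 0/8 = 0
  <chi_0*chi_0, chi_7> = (1/8)[1*(1)*conj(1) + 1*(1)*conj(exp(-I*pi/4)) + 1*(1)*conj(-I) + 1*(1)*conj(exp(-3*I*pi/4)) + 1*(1)*conj(-1) + 1*(1)*conj(exp(3*I*pi/4)) + 1*(1)*conj(I) + 1*(1)*conj(exp(I*pi/4))]
      = (1/8)[(1) + (exp(I*pi/4)) + (I) + (exp(3*I*pi/4)) + (-1) + (exp(-3*I*pi/4)) + (-I) + (exp(-I*pi/4))] = 0/8 = 0
(Exp terms are combined using exp(i*s)*conj(exp(i*t)) = exp(i*(s-t)), and sums of them are collapsed using the identity that for every m > 1 the m distinct m-th roots of unity sum to 0, e.g. 1 + exp(2*I*pi/3) + exp(-2*I*pi/3) = 0.)
Hence the multiplicities are chi_0: 1. Dimension check: dim(chi_0)*dim(chi_0) = 1*1 = 1 and sum (mult * dim) = 1*1 = 1.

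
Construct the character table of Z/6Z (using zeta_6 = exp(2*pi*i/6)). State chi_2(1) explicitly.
Character table of Z/6Z (irreps indexed chi_0,...,chi_5 with chi_k(m) = zeta_6^(k*m), zeta_6 = exp(2*pi*i/6)):
  irrep \ class  {0} (size 1)  {1} (size 1)    {2} (size 1)    {3} (size 1)  {4} (size 1)    {5} (size 1)  
  chi_0          1             1               1               1             1               1             
  chi_1          1             exp(I*pi/3)     exp(2*I*pi/3)   -1            exp(-2*I*pi/3)  exp(-I*pi/3)  
  chi_2          1             exp(2*I*pi/3)   exp(-2*I*pi/3)  1             exp(2*I*pi/3)   exp(-2*I*pi/3)
  chi_3          1             -1              1               -1            1               -1            
  chi_4          1             exp(-2*I*pi/3)  exp(2*I*pi/3)   1             exp(-2*I*pi/3)  exp(2*I*pi/3) 
  chi_5          1             exp(-I*pi/3)    exp(-2*I*pi/3)  -1            exp(2*I*pi/3)   exp(I*pi/3)   

Spot check: chi_2(1) = zeta_6^(2*1) = zeta_6^2 = exp(2*I*pi/3).

Explanation: Z/6Z is abelian, so all 6 irreducible complex representations are 1-dimensional. They are given by chi_k(m) = zeta_6^(k*m) for k = 0,...,5. Row orthogonality: sum_m chi_k(m) conj(chi_l(m)) = 6 * [k = l].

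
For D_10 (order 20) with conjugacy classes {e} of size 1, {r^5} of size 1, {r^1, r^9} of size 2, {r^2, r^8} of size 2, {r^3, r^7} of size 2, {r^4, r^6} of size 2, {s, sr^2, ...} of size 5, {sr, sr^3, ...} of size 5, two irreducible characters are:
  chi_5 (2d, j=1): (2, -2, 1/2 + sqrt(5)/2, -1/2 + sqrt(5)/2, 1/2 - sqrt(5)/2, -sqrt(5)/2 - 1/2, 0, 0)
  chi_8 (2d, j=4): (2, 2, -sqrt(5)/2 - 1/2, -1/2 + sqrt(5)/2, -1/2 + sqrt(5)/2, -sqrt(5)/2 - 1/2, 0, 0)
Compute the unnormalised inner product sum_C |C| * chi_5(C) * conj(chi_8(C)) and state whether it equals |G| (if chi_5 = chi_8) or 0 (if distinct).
Sum = 0; so <chi_5, chi_8> = 0 (distinct irreducibles are orthogonal).

Working: Compute term by term over conjugacy classes (|C| * chi_5(C) * conj(chi_8(C))):
  1*(2)*conj(2) + 1*(-2)*conj(2) + 2*(1/2 + sqrt(5)/2)*conj(-sqrt(5)/2 - 1/2) + 2*(-1/2 + sqrt(5)/2)*conj(-1/2 + sqrt(5)/2) + 2*(1/2 - sqrt(5)/2)*conj(-1/2 + sqrt(5)/2) + 2*(-sqrt(5)/2 - 1/2)*conj(-sqrt(5)/2 - 1/2) + 5*(0)*conj(0) + 5*(0)*conj(0)
  = (4) + (-4) + (-3 - sqrt(5)) + (3 - sqrt(5)) + (-3 + sqrt(5)) + (sqrt(5) + 3) + (0) + (0)
  = 0.
Dividing by |G| = 20 gives 0/20 = 0, matching the row-orthogonality relation <chi_5, chi_8> = [chi_5 = chi_8].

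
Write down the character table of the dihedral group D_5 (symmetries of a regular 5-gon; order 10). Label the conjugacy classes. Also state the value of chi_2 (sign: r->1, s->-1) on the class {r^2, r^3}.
Conjugacy classes: {e} of size 1, {r^1, r^4} of size 2, {r^2, r^3} of size 2, {s, sr, ..., sr^4} of size 5.
Character table:
  irrep \ class              {e} (size 1)  {r^1, r^4} (size 2)  {r^2, r^3} (size 2)  {s, sr, ..., sr^4} (size 5)
  chi_1 (triv)               1             1                    1                    1                          
  chi_2 (sign: r->1, s->-1)  1             1                    1                    -1                         
  chi_3 (2d, j=1)            2             -1/2 + sqrt(5)/2     -sqrt(5)/2 - 1/2     0                          
  chi_4 (2d, j=2)            2             -sqrt(5)/2 - 1/2     -1/2 + sqrt(5)/2     0                          

Spot check: chi_2 (sign: r->1, s->-1) on {r^2, r^3} = 1.

Details: D_5 has order 2*5 = 10 with 4 conjugacy classes, hence 4 irreducibles. Sum of squared dims 1 + 1 + 4 + 4 = 10 = |G|. Linear characters come from the abelianisation; the 2-dimensional irreps have character r^k -> 2*cos(2*pi*j*k/5), reflections -> 0.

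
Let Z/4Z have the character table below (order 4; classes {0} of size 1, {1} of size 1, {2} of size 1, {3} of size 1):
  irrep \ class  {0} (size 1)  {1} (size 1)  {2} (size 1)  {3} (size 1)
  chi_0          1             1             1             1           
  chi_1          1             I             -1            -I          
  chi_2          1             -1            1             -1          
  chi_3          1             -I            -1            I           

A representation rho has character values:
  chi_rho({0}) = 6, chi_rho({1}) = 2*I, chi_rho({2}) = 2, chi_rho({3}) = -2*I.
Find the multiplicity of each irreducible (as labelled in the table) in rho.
Multiplicities: chi_0: 2, chi_1: 2, chi_2: 2, chi_3: 0.

Reasoning: Use <chi_rho, chi> = (1/|G|) sum_C |C| * chi_rho(C) * conj(chi(C)) with |G| = 4 for each irreducible chi in the table:
  <chi_rho, chi_0> = (1/4)[1*(6)*conj(1) + 1*(2*I)*conj(1) + 1*(2)*conj(1) + 1*(-2*I)*conj(1)]
      = (1/4)[(6) + (2*I) + (2) + (-2*I)] = 8/4 = 2
  <chi_rho, chi_1> = (1/4)[1*(6)*conj(1) + 1*(2*I)*conj(I) + 1*(2)*conj(-1) + 1*(-2*I)*conj(-I)]
      = (1/4)[(6) + (2) + (-2) + (2)] = 8/4 = 2
  <chi_rho, chi_2> = (1/4)[1*(6)*conj(1) + 1*(2*I)*conj(-1) + 1*(2)*conj(1) + 1*(-2*I)*conj(-1)]
      = (1/4)[(6) + (-2*I) + (2) + (2*I)] = 8/4 = 2
  <chi_rho, chi_3> = (1/4)[1*(6)*conj(1) + 1*(2*I)*conj(-I) + 1*(2)*conj(-1) + 1*(-2*I)*conj(I)]
      = (1/4)[(6) + (-2) + (-2) + (-2)] = 0/4 = 0
(Exp terms are combined using exp(i*s)*conj(exp(i*t)) = exp(i*(s-t)), and sums of them are collapsed using the identity that for every m > 1 the m distinct m-th roots of unity sum to 0, e.g. 1 + exp(2*I*pi/3) + exp(-2*I*pi/3) = 0.)
Dimension check: dim(rho) = sum (mult * dim) = 2*1 + 2*1 + 2*1 + 0*1 = 6 = chi_rho(e) = 6.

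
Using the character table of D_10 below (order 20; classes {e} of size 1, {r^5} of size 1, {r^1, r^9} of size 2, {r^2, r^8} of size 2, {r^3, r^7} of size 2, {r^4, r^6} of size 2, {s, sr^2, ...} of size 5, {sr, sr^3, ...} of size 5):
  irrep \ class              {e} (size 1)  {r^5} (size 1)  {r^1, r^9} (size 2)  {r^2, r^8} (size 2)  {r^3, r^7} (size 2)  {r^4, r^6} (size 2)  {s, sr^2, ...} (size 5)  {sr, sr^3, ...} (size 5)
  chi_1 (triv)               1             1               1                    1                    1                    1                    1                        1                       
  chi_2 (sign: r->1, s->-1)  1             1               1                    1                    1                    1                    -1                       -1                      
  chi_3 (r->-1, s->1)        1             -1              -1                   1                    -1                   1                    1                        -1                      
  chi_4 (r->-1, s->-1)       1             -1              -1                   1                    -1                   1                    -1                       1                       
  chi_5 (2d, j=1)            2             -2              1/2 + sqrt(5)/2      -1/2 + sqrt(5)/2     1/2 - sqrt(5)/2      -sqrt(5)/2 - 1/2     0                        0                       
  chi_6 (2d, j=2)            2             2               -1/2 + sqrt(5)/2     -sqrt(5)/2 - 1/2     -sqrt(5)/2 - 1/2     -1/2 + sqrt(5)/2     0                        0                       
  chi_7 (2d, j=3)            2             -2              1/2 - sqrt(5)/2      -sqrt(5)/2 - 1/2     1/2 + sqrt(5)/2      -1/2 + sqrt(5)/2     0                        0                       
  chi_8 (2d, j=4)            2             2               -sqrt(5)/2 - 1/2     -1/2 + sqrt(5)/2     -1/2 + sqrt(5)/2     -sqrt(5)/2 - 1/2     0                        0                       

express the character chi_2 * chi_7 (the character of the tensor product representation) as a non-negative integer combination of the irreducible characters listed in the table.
chi_2 tensor chi_7 = chi_7 (all other irreducibles have multiplicity 0).

Justification: The character of a tensor product is the pointwise product (chi_2 * chi_7)(C) = chi_2(C) * chi_7(C):
  {e}: (1)*(2), {r^5}: (1)*(-2), {r^1, r^9}: (1)*(1/2 - sqrt(5)/2), {r^2, r^8}: (1)*(-sqrt(5)/2 - 1/2), {r^3, r^7}: (1)*(1/2 + sqrt(5)/2), {r^4, r^6}: (1)*(-1/2 + sqrt(5)/2), {s, sr^2, ...}: (-1)*(0), {sr, sr^3, ...}: (-1)*(0)
so (chi_2 * chi_7) takes values
  {e} -> 2, {r^5} -> -2, {r^1, r^9} -> 1/2 - sqrt(5)/2, {r^2, r^8} -> -sqrt(5)/2 - 1/2, {r^3, r^7} -> 1/2 + sqrt(5)/2, {r^4, r^6} -> -1/2 + sqrt(5)/2, {s, sr^2, ...} -> 0, {sr, sr^3, ...} -> 0.
Now take the inner product of this character with each irreducible chi from the table, <chi_2*chi_7, chi> = (1/20) sum_C |C| (chi_2*chi_7)(C) conj(chi(C)):
  <chi_2*chi_7, chi_1> = (1/20)[1*(2)*conj(1) + 1*(-2)*conj(1) + 2*(1/2 - sqrt(5)/2)*conj(1) + 2*(-sqrt(5)/2 - 1/2)*conj(1) + 2*(1/2 + sqrt(5)/2)*conj(1) + 2*(-1/2 + sqrt(5)/2)*conj(1) + 5*(0)*conj(1) + 5*(0)*conj(1)]
      = (1/20)[(2) + (-2) + (1 - sqrt(5)) + (-sqrt(5) - 1) + (1 + sqrt(5)) + (-1 + sqrt(5)) + (0) + (0)] = 0/20 = 0
  <chi_2*chi_7, chi_2> = (1/20)[1*(2)*conj(1) + 1*(-2)*conj(1) + 2*(1/2 - sqrt(5)/2)*conj(1) + 2*(-sqrt(5)/2 - 1/2)*conj(1) + 2*(1/2 + sqrt(5)/2)*conj(1) + 2*(-1/2 + sqrt(5)/2)*conj(1) + 5*(0)*conj(-1) + 5*(0)*conj(-1)]
      = (1/20)[(2) + (-2) + (1 - sqrt(5)) + (-sqrt(5) - 1) + (1 + sqrt(5)) + (-1 + sqrt(5)) + (0) + (0)] = 0/20 = 0
  <chi_2*chi_7, chi_3> = (1/20)[1*(2)*conj(1) + 1*(-2)*conj(-1) + 2*(1/2 - sqrt(5)/2)*conj(-1) + 2*(-sqrt(5)/2 - 1/2)*conj(1) + 2*(1/2 + sqrt(5)/2)*conj(-1) + 2*(-1/2 + sqrt(5)/2)*conj(1) + 5*(0)*conj(1) + 5*(0)*conj(-1)]
      = (1/20)[(2) + (2) + (-1 + sqrt(5)) + (-sqrt(5) - 1) + (-sqrt(5) - 1) + (-1 + sqrt(5)) + (0) + (0)] = 0/20 = 0
  <chi_2*chi_7, chi_4> = (1/20)[1*(2)*conj(1) + 1*(-2)*conj(-1) + 2*(1/2 - sqrt(5)/2)*conj(-1) + 2*(-sqrt(5)/2 - 1/2)*conj(1) + 2*(1/2 + sqrt(5)/2)*conj(-1) + 2*(-1/2 + sqrt(5)/2)*conj(1) + 5*(0)*conj(-1) + 5*(0)*conj(1)]
      = (1/20)[(2) + (2) + (-1 + sqrt(5)) + (-sqrt(5) - 1) + (-sqrt(5) - 1) + (-1 + sqrt(5)) + (0) + (0)] = 0/20 = 0
  <chi_2*chi_7, chi_5> = (1/20)[1*(2)*conj(2) + 1*(-2)*conj(-2) + 2*(1/2 - sqrt(5)/2)*conj(1/2 + sqrt(5)/2) + 2*(-sqrt(5)/2 - 1/2)*conj(-1/2 + sqrt(5)/2) + 2*(1/2 + sqrt(5)/2)*conj(1/2 - sqrt(5)/2) + 2*(-1/2 + sqrt(5)/2)*conj(-sqrt(5)/2 - 1/2) + 5*(0)*conj(0) + 5*(0)*conj(0)]
      = (1/20)[(4) + (4) + (-2) + (-2) + (-2) + (-2) + (0) + (0)] = 0/20 = 0
  <chi_2*chi_7, chi_6> = (1/20)[1*(2)*conj(2) + 1*(-2)*conj(2) + 2*(1/2 - sqrt(5)/2)*conj(-1/2 + sqrt(5)/2) + 2*(-sqrt(5)/2 - 1/2)*conj(-sqrt(5)/2 - 1/2) + 2*(1/2 + sqrt(5)/2)*conj(-sqrt(5)/2 - 1/2) + 2*(-1/2 + sqrt(5)/2)*conj(-1/2 + sqrt(5)/2) + 5*(0)*conj(0) + 5*(0)*conj(0)]
      = (1/20)[(4) + (-4) + (-3 + sqrt(5)) + (sqrt(5) + 3) + (-3 - sqrt(5)) + (3 - sqrt(5)) + (0) + (0)] = 0/20 = 0
  <chi_2*chi_7, chi_7> = (1/20)[1*(2)*conj(2) + 1*(-2)*conj(-2) + 2*(1/2 - sqrt(5)/2)*conj(1/2 - sqrt(5)/2) + 2*(-sqrt(5)/2 - 1/2)*conj(-sqrt(5)/2 - 1/2) + 2*(1/2 + sqrt(5)/2)*conj(1/2 + sqrt(5)/2) + 2*(-1/2 + sqrt(5)/2)*conj(-1/2 + sqrt(5)/2) + 5*(0)*conj(0) + 5*(0)*conj(0)]
      = (1/20)[(4) + (4) + (3 - sqrt(5)) + (sqrt(5) + 3) + (sqrt(5) + 3) + (3 - sqrt(5)) + (0) + (0)] = 20/20 = 1
  <chi_2*chi_7, chi_8> = (1/20)[1*(2)*conj(2) + 1*(-2)*conj(2) + 2*(1/2 - sqrt(5)/2)*conj(-sqrt(5)/2 - 1/2) + 2*(-sqrt(5)/2 - 1/2)*conj(-1/2 + sqrt(5)/2) + 2*(1/2 + sqrt(5)/2)*conj(-1/2 + sqrt(5)/2) + 2*(-1/2 + sqrt(5)/2)*conj(-sqrt(5)/2 - 1/2) + 5*(0)*conj(0) + 5*(0)*conj(0)]
      = (1/20)[(4) + (-4) + (2) + (-2) + (2) + (-2) + (0) + (0)] = 0/20 = 0
Hence the multiplicities are chi_7: 1. Dimension check: dim(chi_2)*dim(chi_7) = 1*2 = 2 and sum (mult * dim) = 1*2 = 2.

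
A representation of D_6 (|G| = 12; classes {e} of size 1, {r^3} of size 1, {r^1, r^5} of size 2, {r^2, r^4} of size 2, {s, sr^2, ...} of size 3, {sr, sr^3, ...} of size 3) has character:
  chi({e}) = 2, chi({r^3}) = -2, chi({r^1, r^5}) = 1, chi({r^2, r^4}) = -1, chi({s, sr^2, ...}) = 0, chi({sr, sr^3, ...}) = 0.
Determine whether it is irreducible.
Irreducible: <chi, chi> = 1.

Solution. <chi, chi> = (1/|G|) sum_C |C| * |chi(C)|^2 = (1/12)[1*|2|^2 + 1*|-2|^2 + 2*|1|^2 + 2*|-1|^2 + 3*|0|^2 + 3*|0|^2]
  = (1/12)[(4) + (4) + (2) + (2) + (0) + (0)] = 12/12 = 1.
A character is irreducible iff <chi, chi> = 1, so this representation is irreducible.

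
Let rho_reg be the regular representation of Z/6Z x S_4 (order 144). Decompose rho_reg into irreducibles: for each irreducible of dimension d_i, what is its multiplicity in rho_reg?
Each irreducible V_i of dimension d_i appears with multiplicity d_i, i.e. rho_reg = (direct sum over all irreducibles V_i) d_i V_i. The irreducible dimensions for Z/6Z x S_4 are 1, 1, 1, 1, 1, 1, 1, 1, 1, 1, 1, 1, 2, 2, 2, 2, 2, 2, 3, 3, 3, 3, 3, 3, 3, 3, 3, 3, 3, 3: 12 irreducibles of dimension 1, each with multiplicity 1; 6 irreducibles of dimension 2, each with multiplicity 2; 12 irreducibles of dimension 3, each with multiplicity 3. Total dimension 12*1*1 + 6*2*2 + 12*3*3 = 144 = |G|.

Working: General theorem: in the regular representation of a finite group G, each irreducible appears with multiplicity equal to its dimension. Check: dim(rho_reg) = sum d_i^2 = 1 + 1 + 1 + 1 + 1 + 1 + 1 + 1 + 1 + 1 + 1 + 1 + 4 + 4 + 4 + 4 + 4 + 4 + 9 + 9 + 9 + 9 + 9 + 9 + 9 + 9 + 9 + 9 + 9 + 9 = 144 = |G|.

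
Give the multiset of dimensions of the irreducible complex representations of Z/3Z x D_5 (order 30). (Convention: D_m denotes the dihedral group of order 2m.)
Dimensions: 1, 1, 1, 1, 1, 1, 2, 2, 2, 2, 2, 2

Argument: There are 12 irreducibles (= number of conjugacy classes). Their dimensions d_i satisfy sum d_i^2 = |G| = 30: 1 + 1 + 1 + 1 + 1 + 1 + 4 + 4 + 4 + 4 + 4 + 4 = 30. (For the product with Z/3Z: each of the 3 1-dim characters of Z/3Z tensors with each irrep of D_5, giving 3 copies of each D_5-dimension.)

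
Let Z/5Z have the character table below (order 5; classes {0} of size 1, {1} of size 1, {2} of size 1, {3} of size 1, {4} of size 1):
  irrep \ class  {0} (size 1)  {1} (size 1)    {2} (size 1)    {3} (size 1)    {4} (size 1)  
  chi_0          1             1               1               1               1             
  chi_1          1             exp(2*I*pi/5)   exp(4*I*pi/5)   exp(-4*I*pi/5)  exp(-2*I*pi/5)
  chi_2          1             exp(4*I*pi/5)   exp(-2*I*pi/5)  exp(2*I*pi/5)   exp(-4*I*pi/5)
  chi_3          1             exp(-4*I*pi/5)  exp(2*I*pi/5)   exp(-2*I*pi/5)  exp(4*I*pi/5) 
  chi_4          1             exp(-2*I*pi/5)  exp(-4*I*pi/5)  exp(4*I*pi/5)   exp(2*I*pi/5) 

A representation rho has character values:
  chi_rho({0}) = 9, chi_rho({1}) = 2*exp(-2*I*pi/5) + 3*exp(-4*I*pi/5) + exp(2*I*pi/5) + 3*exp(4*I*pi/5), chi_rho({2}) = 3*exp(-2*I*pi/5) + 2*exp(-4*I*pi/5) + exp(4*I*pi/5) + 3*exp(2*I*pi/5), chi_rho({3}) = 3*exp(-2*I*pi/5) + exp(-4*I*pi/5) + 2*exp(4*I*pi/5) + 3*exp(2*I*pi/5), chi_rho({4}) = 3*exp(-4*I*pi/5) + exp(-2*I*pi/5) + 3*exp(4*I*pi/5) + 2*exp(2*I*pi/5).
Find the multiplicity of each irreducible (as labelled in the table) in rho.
Multiplicities: chi_0: 0, chi_1: 1, chi_2: 3, chi_3: 3, chi_4: 2.

Solution. Use <chi_rho, chi> = (1/|G|) sum_C |C| * chi_rho(C) * conj(chi(C)) with |G| = 5 for each irreducible chi in the table:
  <chi_rho, chi_0> = (1/5)[1*(9)*conj(1) + 1*(2*exp(-2*I*pi/5) + 3*exp(-4*I*pi/5) + exp(2*I*pi/5) + 3*exp(4*I*pi/5))*conj(1) + 1*(3*exp(-2*I*pi/5) + 2*exp(-4*I*pi/5) + exp(4*I*pi/5) + 3*exp(2*I*pi/5))*conj(1) + 1*(3*exp(-2*I*pi/5) + exp(-4*I*pi/5) + 2*exp(4*I*pi/5) + 3*exp(2*I*pi/5))*conj(1) + 1*(3*exp(-4*I*pi/5) + exp(-2*I*pi/5) + 3*exp(4*I*pi/5) + 2*exp(2*I*pi/5))*conj(1)]
      = (1/5)[(9) + (2*exp(-2*I*pi/5) + 3*exp(-4*I*pi/5) + exp(2*I*pi/5) + 3*exp(4*I*pi/5)) + (3*exp(-2*I*pi/5) + 2*exp(-4*I*pi/5) + exp(4*I*pi/5) + 3*exp(2*I*pi/5)) + (3*exp(-2*I*pi/5) + exp(-4*I*pi/5) + 2*exp(4*I*pi/5) + 3*exp(2*I*pi/5)) + (3*exp(-4*I*pi/5) + exp(-2*I*pi/5) + 3*exp(4*I*pi/5) + 2*exp(2*I*pi/5))] = 0/5 = 0
  <chi_rho, chi_1> = (1/5)[1*(9)*conj(1) + 1*(2*exp(-2*I*pi/5) + 3*exp(-4*I*pi/5) + exp(2*I*pi/5) + 3*exp(4*I*pi/5))*conj(exp(2*I*pi/5)) + 1*(3*exp(-2*I*pi/5) + 2*exp(-4*I*pi/5) + exp(4*I*pi/5) + 3*exp(2*I*pi/5))*conj(exp(4*I*pi/5)) + 1*(3*exp(-2*I*pi/5) + exp(-4*I*pi/5) + 2*exp(4*I*pi/5) + 3*exp(2*I*pi/5))*conj(exp(-4*I*pi/5)) + 1*(3*exp(-4*I*pi/5) + exp(-2*I*pi/5) + 3*exp(4*I*pi/5) + 2*exp(2*I*pi/5))*conj(exp(-2*I*pi/5))]
      = (1/5)[(9) + (1 + 2*exp(-4*I*pi/5) + 3*exp(4*I*pi/5) + 3*exp(2*I*pi/5)) + (1 + 3*exp(-2*I*pi/5) + 3*exp(4*I*pi/5) + 2*exp(2*I*pi/5)) + (1 + 2*exp(-2*I*pi/5) + 3*exp(-4*I*pi/5) + 3*exp(2*I*pi/5)) + (1 + 3*exp(-2*I*pi/5) + 3*exp(-4*I*pi/5) + 2*exp(4*I*pi/5))] = 5/5 = 1
  <chi_rho, chi_2> = (1/5)[1*(9)*conj(1) + 1*(2*exp(-2*I*pi/5) + 3*exp(-4*I*pi/5) + exp(2*I*pi/5) + 3*exp(4*I*pi/5))*conj(exp(4*I*pi/5)) + 1*(3*exp(-2*I*pi/5) + 2*exp(-4*I*pi/5) + exp(4*I*pi/5) + 3*exp(2*I*pi/5))*conj(exp(-2*I*pi/5)) + 1*(3*exp(-2*I*pi/5) + exp(-4*I*pi/5) + 2*exp(4*I*pi/5) + 3*exp(2*I*pi/5))*conj(exp(2*I*pi/5)) + 1*(3*exp(-4*I*pi/5) + exp(-2*I*pi/5) + 3*exp(4*I*pi/5) + 2*exp(2*I*pi/5))*conj(exp(-4*I*pi/5))]
      = (1/5)[(9) + (3 + exp(-2*I*pi/5) + 2*exp(4*I*pi/5) + 3*exp(2*I*pi/5)) + (3 + 2*exp(-2*I*pi/5) + exp(-4*I*pi/5) + 3*exp(4*I*pi/5)) + (3 + 3*exp(-4*I*pi/5) + exp(4*I*pi/5) + 2*exp(2*I*pi/5)) + (3 + 3*exp(-2*I*pi/5) + 2*exp(-4*I*pi/5) + exp(2*I*pi/5))] = 15/5 = 3
  <chi_rho, chi_3> = (1/5)[1*(9)*conj(1) + 1*(2*exp(-2*I*pi/5) + 3*exp(-4*I*pi/5) + exp(2*I*pi/5) + 3*exp(4*I*pi/5))*conj(exp(-4*I*pi/5)) + 1*(3*exp(-2*I*pi/5) + 2*exp(-4*I*pi/5) + exp(4*I*pi/5) + 3*exp(2*I*pi/5))*conj(exp(2*I*pi/5)) + 1*(3*exp(-2*I*pi/5) + exp(-4*I*pi/5) + 2*exp(4*I*pi/5) + 3*exp(2*I*pi/5))*conj(exp(-2*I*pi/5)) + 1*(3*exp(-4*I*pi/5) + exp(-2*I*pi/5) + 3*exp(4*I*pi/5) + 2*exp(2*I*pi/5))*conj(exp(4*I*pi/5))]
      = (1/5)[(9) + (3 + 3*exp(-2*I*pi/5) + exp(-4*I*pi/5) + 2*exp(2*I*pi/5)) + (3 + 3*exp(-4*I*pi/5) + exp(2*I*pi/5) + 2*exp(4*I*pi/5)) + (3 + 2*exp(-4*I*pi/5) + exp(-2*I*pi/5) + 3*exp(4*I*pi/5)) + (3 + 2*exp(-2*I*pi/5) + exp(4*I*pi/5) + 3*exp(2*I*pi/5))] = 15/5 = 3
  <chi_rho, chi_4> = (1/5)[1*(9)*conj(1) + 1*(2*exp(-2*I*pi/5) + 3*exp(-4*I*pi/5) + exp(2*I*pi/5) + 3*exp(4*I*pi/5))*conj(exp(-2*I*pi/5)) + 1*(3*exp(-2*I*pi/5) + 2*exp(-4*I*pi/5) + exp(4*I*pi/5) + 3*exp(2*I*pi/5))*conj(exp(-4*I*pi/5)) + 1*(3*exp(-2*I*pi/5) + exp(-4*I*pi/5) + 2*exp(4*I*pi/5) + 3*exp(2*I*pi/5))*conj(exp(4*I*pi/5)) + 1*(3*exp(-4*I*pi/5) + exp(-2*I*pi/5) + 3*exp(4*I*pi/5) + 2*exp(2*I*pi/5))*conj(exp(2*I*pi/5))]
      = (1/5)[(9) + (2 + 3*exp(-2*I*pi/5) + 3*exp(-4*I*pi/5) + exp(4*I*pi/5)) + (2 + 3*exp(-4*I*pi/5) + exp(-2*I*pi/5) + 3*exp(2*I*pi/5)) + (2 + 3*exp(-2*I*pi/5) + exp(2*I*pi/5) + 3*exp(4*I*pi/5)) + (2 + exp(-4*I*pi/5) + 3*exp(4*I*pi/5) + 3*exp(2*I*pi/5))] = 10/5 = 2
(Exp terms are combined using exp(i*s)*conj(exp(i*t)) = exp(i*(s-t)), and sums of them are collapsed using the identity that for every m > 1 the m distinct m-th roots of unity sum to 0, e.g. 1 + exp(2*I*pi/3) + exp(-2*I*pi/3) = 0.)
Dimension check: dim(rho) = sum (mult * dim) = 0*1 + 1*1 + 3*1 + 3*1 + 2*1 = 9 = chi_rho(e) = 9.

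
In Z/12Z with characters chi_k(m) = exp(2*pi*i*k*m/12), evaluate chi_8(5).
chi_8(5) = zeta_12^40 = exp(2*I*pi/3)

Justification: chi_8(5) = zeta_12^(8*5) = zeta_12^40. Since zeta_12^12 = 1, this equals zeta_12^4 = exp(2*pi*i*4/12) = exp(2*I*pi/3).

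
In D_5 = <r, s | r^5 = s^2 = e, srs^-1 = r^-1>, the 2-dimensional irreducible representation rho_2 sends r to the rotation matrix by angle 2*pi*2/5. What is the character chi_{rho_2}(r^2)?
chi_{rho_2}(r^2) = 2*cos(2*pi*2*2/5) = -1/2 + sqrt(5)/2

Justification: rho_2(r^2) is rotation by angle 2*pi*2*2/5, whose trace is 2*cos(2*pi*2*2/5) = -1/2 + sqrt(5)/2.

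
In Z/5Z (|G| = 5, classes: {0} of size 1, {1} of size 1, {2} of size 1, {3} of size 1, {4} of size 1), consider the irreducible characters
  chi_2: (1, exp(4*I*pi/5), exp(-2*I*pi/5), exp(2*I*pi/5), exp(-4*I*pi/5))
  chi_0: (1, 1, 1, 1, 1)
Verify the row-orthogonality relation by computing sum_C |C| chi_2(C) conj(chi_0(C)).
Sum = 0; so <chi_2, chi_0> = 0 (distinct irreducibles are orthogonal).

Argument: Compute term by term over conjugacy classes (|C| * chi_2(C) * conj(chi_0(C))):
  1*(1)*conj(1) + 1*(exp(4*I*pi/5))*conj(1) + 1*(exp(-2*I*pi/5))*conj(1) + 1*(exp(2*I*pi/5))*conj(1) + 1*(exp(-4*I*pi/5))*conj(1)
  = (1) + (exp(4*I*pi/5)) + (exp(-2*I*pi/5)) + (exp(2*I*pi/5)) + (exp(-4*I*pi/5))
  = 0.
(Exp terms are combined using exp(i*s)*conj(exp(i*t)) = exp(i*(s-t)), and sums of them are collapsed using the identity that for every m > 1 the m distinct m-th roots of unity sum to 0, e.g. 1 + exp(2*I*pi/3) + exp(-2*I*pi/3) = 0.)
Dividing by |G| = 5 gives 0/5 = 0, matching the row-orthogonality relation <chi_2, chi_0> = [chi_2 = chi_0].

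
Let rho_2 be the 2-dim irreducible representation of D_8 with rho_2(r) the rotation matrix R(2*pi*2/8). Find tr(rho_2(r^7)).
chi_{rho_2}(r^7) = 2*cos(2*pi*2*7/8) = 0

Proof sketch: rho_2(r^7) is rotation by angle 2*pi*2*7/8, whose trace is 2*cos(2*pi*2*7/8) = 0.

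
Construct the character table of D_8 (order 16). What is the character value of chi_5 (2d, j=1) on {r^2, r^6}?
Conjugacy classes: {e} of size 1, {r^4} of size 1, {r^1, r^7} of size 2, {r^2, r^6} of size 2, {r^3, r^5} of size 2, {s, sr^2, ...} of size 4, {sr, sr^3, ...} of size 4.
Character table:
  irrep \ class              {e} (size 1)  {r^4} (size 1)  {r^1, r^7} (size 2)  {r^2, r^6} (size 2)  {r^3, r^5} (size 2)  {s, sr^2, ...} (size 4)  {sr, sr^3, ...} (size 4)
  chi_1 (triv)               1             1               1                    1                    1                    1                        1                       
  chi_2 (sign: r->1, s->-1)  1             1               1                    1                    1                    -1                       -1                      
  chi_3 (r->-1, s->1)        1             1               -1                   1                    -1                   1                        -1                      
  chi_4 (r->-1, s->-1)       1             1               -1                   1                    -1                   -1                       1                       
  chi_5 (2d, j=1)            2             -2              sqrt(2)              0                    -sqrt(2)             0                        0                       
  chi_6 (2d, j=2)            2             2               0                    -2                   0                    0                        0                       
  chi_7 (2d, j=3)            2             -2              -sqrt(2)             0                    sqrt(2)              0                        0                       

Spot check: chi_5 (2d, j=1) on {r^2, r^6} = 0.

Details: D_8 has order 2*8 = 16 with 7 conjugacy classes, hence 7 irreducibles. Sum of squared dims 1 + 1 + 1 + 1 + 4 + 4 + 4 = 16 = |G|. Linear characters come from the abelianisation; the 2-dimensional irreps have character r^k -> 2*cos(2*pi*j*k/8), reflections -> 0.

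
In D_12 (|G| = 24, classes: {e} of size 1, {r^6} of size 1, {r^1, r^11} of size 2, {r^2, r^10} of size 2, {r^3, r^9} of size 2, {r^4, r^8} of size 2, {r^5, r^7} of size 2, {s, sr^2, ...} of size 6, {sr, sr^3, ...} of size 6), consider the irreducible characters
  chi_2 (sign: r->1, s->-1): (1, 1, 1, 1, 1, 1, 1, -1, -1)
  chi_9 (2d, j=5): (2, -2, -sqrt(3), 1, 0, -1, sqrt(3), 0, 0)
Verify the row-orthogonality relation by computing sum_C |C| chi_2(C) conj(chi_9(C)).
Sum = 0; so <chi_2, chi_9> = 0 (distinct irreducibles are orthogonal).

Compute term by term over conjugacy classes (|C| * chi_2(C) * conj(chi_9(C))):
  1*(1)*conj(2) + 1*(1)*conj(-2) + 2*(1)*conj(-sqrt(3)) + 2*(1)*conj(1) + 2*(1)*conj(0) + 2*(1)*conj(-1) + 2*(1)*conj(sqrt(3)) + 6*(-1)*conj(0) + 6*(-1)*conj(0)
  = (2) + (-2) + (-2*sqrt(3)) + (2) + (0) + (-2) + (2*sqrt(3)) + (0) + (0)
  = 0.
Dividing by |G| = 24 gives 0/24 = 0, matching the row-orthogonality relation <chi_2, chi_9> = [chi_2 = chi_9].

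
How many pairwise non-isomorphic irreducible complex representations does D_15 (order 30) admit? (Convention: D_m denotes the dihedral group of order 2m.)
9

Why: The number of irreducible complex representations of a finite group equals its number of conjugacy classes. D_15 has 9 conjugacy classes ((n+3)/2 for n odd), so D_15 (order 30) has exactly 9 irreducible complex representations.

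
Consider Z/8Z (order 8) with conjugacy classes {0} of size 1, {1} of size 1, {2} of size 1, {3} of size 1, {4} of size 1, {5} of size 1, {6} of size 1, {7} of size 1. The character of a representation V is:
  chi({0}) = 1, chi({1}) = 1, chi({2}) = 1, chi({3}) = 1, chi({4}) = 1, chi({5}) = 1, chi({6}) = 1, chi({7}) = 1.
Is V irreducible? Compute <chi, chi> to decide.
Irreducible: <chi, chi> = 1.

Why: <chi, chi> = (1/|G|) sum_C |C| * |chi(C)|^2 = (1/8)[1*|1|^2 + 1*|1|^2 + 1*|1|^2 + 1*|1|^2 + 1*|1|^2 + 1*|1|^2 + 1*|1|^2 + 1*|1|^2]
  = (1/8)[(1) + (1) + (1) + (1) + (1) + (1) + (1) + (1)] = 8/8 = 1.
(Exp terms are combined using exp(i*s)*conj(exp(i*t)) = exp(i*(s-t)), and sums of them are collapsed using the identity that for every m > 1 the m distinct m-th roots of unity sum to 0, e.g. 1 + exp(2*I*pi/3) + exp(-2*I*pi/3) = 0.)
A character is irreducible iff <chi, chi> = 1, so this representation is irreducible.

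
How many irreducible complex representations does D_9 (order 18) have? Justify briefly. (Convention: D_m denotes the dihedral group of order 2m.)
6

Justification: The number of irreducible complex representations of a finite group equals its number of conjugacy classes. D_9 has 6 conjugacy classes ((n+3)/2 for n odd), so D_9 (order 18) has exactly 6 irreducible complex representations.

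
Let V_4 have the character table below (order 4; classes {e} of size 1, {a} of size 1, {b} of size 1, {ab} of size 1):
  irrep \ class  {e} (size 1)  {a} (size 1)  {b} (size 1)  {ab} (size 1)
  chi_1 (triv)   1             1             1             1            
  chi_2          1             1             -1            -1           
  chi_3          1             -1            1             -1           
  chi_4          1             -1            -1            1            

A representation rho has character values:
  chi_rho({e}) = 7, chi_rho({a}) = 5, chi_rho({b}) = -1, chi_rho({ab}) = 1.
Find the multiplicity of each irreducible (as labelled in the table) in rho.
Multiplicities: chi_1: 3, chi_2: 3, chi_3: 0, chi_4: 1.

Working: Use <chi_rho, chi> = (1/|G|) sum_C |C| * chi_rho(C) * conj(chi(C)) with |G| = 4 for each irreducible chi in the table:
  <chi_rho, chi_1> = (1/4)[1*(7)*conj(1) + 1*(5)*conj(1) + 1*(-1)*conj(1) + 1*(1)*conj(1)]
      = (1/4)[(7) + (5) + (-1) + (1)] = 12/4 = 3
  <chi_rho, chi_2> = (1/4)[1*(7)*conj(1) + 1*(5)*conj(1) + 1*(-1)*conj(-1) + 1*(1)*conj(-1)]
      = (1/4)[(7) + (5) + (1) + (-1)] = 12/4 = 3
  <chi_rho, chi_3> = (1/4)[1*(7)*conj(1) + 1*(5)*conj(-1) + 1*(-1)*conj(1) + 1*(1)*conj(-1)]
      = (1/4)[(7) + (-5) + (-1) + (-1)] = 0/4 = 0
  <chi_rho, chi_4> = (1/4)[1*(7)*conj(1) + 1*(5)*conj(-1) + 1*(-1)*conj(-1) + 1*(1)*conj(1)]
      = (1/4)[(7) + (-5) + (1) + (1)] = 4/4 = 1
Dimension check: dim(rho) = sum (mult * dim) = 3*1 + 3*1 + 0*1 + 1*1 = 7 = chi_rho(e) = 7.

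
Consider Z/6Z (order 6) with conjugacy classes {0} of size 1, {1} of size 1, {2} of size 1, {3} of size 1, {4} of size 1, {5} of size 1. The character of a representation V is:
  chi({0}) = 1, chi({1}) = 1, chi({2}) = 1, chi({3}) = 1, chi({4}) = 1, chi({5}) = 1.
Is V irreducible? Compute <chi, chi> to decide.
Irreducible: <chi, chi> = 1.

Details: <chi, chi> = (1/|G|) sum_C |C| * |chi(C)|^2 = (1/6)[1*|1|^2 + 1*|1|^2 + 1*|1|^2 + 1*|1|^2 + 1*|1|^2 + 1*|1|^2]
  = (1/6)[(1) + (1) + (1) + (1) + (1) + (1)] = 6/6 = 1.
(Exp terms are combined using exp(i*s)*conj(exp(i*t)) = exp(i*(s-t)), and sums of them are collapsed using the identity that for every m > 1 the m distinct m-th roots of unity sum to 0, e.g. 1 + exp(2*I*pi/3) + exp(-2*I*pi/3) = 0.)
A character is irreducible iff <chi, chi> = 1, so this representation is irreducible.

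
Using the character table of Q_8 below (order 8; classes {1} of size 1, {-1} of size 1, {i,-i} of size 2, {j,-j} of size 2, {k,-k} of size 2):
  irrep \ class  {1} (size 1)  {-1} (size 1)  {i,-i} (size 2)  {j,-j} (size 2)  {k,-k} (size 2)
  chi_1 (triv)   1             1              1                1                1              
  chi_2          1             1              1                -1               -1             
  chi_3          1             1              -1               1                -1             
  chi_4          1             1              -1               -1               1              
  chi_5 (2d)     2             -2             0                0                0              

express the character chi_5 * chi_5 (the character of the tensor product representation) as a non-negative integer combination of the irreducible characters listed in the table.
chi_5 tensor chi_5 = chi_1 + chi_2 + chi_3 + chi_4 (all other irreducibles have multiplicity 0).

Working: The character of a tensor product is the pointwise product (chi_5 * chi_5)(C) = chi_5(C) * chi_5(C):
  {1}: (2)*(2), {-1}: (-2)*(-2), {i,-i}: (0)*(0), {j,-j}: (0)*(0), {k,-k}: (0)*(0)
so (chi_5 * chi_5) takes values
  {1} -> 4, {-1} -> 4, {i,-i} -> 0, {j,-j} -> 0, {k,-k} -> 0.
Now take the inner product of this character with each irreducible chi from the table, <chi_5*chi_5, chi> = (1/8) sum_C |C| (chi_5*chi_5)(C) conj(chi(C)):
  <chi_5*chi_5, chi_1> = (1/8)[1*(4)*conj(1) + 1*(4)*conj(1) + 2*(0)*conj(1) + 2*(0)*conj(1) + 2*(0)*conj(1)]
      = (1/8)[(4) + (4) + (0) + (0) + (0)] = 8/8 = 1
  <chi_5*chi_5, chi_2> = (1/8)[1*(4)*conj(1) + 1*(4)*conj(1) + 2*(0)*conj(1) + 2*(0)*conj(-1) + 2*(0)*conj(-1)]
      = (1/8)[(4) + (4) + (0) + (0) + (0)] = 8/8 = 1
  <chi_5*chi_5, chi_3> = (1/8)[1*(4)*conj(1) + 1*(4)*conj(1) + 2*(0)*conj(-1) + 2*(0)*conj(1) + 2*(0)*conj(-1)]
      = (1/8)[(4) + (4) + (0) + (0) + (0)] = 8/8 = 1
  <chi_5*chi_5, chi_4> = (1/8)[1*(4)*conj(1) + 1*(4)*conj(1) + 2*(0)*conj(-1) + 2*(0)*conj(-1) + 2*(0)*conj(1)]
      = (1/8)[(4) + (4) + (0) + (0) + (0)] = 8/8 = 1
  <chi_5*chi_5, chi_5> = (1/8)[1*(4)*conj(2) + 1*(4)*conj(-2) + 2*(0)*conj(0) + 2*(0)*conj(0) + 2*(0)*conj(0)]
      = (1/8)[(8) + (-8) + (0) + (0) + (0)] = 0/8 = 0
Hence the multiplicities are chi_1: 1, chi_2: 1, chi_3: 1, chi_4: 1. Dimension check: dim(chi_5)*dim(chi_5) = 2*2 = 4 and sum (mult * dim) = 1*1 + 1*1 + 1*1 + 1*1 = 4.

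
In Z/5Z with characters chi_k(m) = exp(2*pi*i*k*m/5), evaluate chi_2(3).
chi_2(3) = zeta_5^6 = exp(2*I*pi/5)

Details: chi_2(3) = zeta_5^(2*3) = zeta_5^6. Since zeta_5^5 = 1, this equals zeta_5^1 = exp(2*pi*i*1/5) = exp(2*I*pi/5).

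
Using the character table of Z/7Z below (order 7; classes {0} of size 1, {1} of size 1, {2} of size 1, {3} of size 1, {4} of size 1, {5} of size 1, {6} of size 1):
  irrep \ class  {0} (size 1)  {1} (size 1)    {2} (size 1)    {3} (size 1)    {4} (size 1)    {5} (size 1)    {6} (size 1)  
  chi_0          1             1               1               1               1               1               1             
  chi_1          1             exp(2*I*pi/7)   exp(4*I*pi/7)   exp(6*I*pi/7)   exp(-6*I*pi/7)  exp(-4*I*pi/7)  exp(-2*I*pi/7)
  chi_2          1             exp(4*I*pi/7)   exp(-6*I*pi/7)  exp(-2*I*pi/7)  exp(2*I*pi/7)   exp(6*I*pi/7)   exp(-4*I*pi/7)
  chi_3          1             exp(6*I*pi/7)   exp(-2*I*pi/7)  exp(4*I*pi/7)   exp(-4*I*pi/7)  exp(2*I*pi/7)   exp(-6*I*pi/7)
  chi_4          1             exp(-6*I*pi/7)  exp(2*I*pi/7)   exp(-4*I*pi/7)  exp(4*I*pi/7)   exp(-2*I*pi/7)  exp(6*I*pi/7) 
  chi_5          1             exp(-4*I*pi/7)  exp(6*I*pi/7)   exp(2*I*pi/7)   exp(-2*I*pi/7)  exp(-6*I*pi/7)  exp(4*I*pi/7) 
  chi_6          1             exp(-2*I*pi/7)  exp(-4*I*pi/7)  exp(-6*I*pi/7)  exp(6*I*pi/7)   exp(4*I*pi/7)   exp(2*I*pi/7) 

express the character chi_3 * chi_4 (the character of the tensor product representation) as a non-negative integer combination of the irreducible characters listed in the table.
chi_3 tensor chi_4 = chi_0 (all other irreducibles have multiplicity 0).

Working: The character of a tensor product is the pointwise product (chi_3 * chi_4)(C) = chi_3(C) * chi_4(C):
  {0}: (1)*(1), {1}: (exp(6*I*pi/7))*(exp(-6*I*pi/7)), {2}: (exp(-2*I*pi/7))*(exp(2*I*pi/7)), {3}: (exp(4*I*pi/7))*(exp(-4*I*pi/7)), {4}: (exp(-4*I*pi/7))*(exp(4*I*pi/7)), {5}: (exp(2*I*pi/7))*(exp(-2*I*pi/7)), {6}: (exp(-6*I*pi/7))*(exp(6*I*pi/7))
so (chi_3 * chi_4) takes values
  {0} -> 1, {1} -> 1, {2} -> 1, {3} -> 1, {4} -> 1, {5} -> 1, {6} -> 1.
Now take the inner product of this character with each irreducible chi from the table, <chi_3*chi_4, chi> = (1/7) sum_C |C| (chi_3*chi_4)(C) conj(chi(C)):
  <chi_3*chi_4, chi_0> = (1/7)[1*(1)*conj(1) + 1*(1)*conj(1) + 1*(1)*conj(1) + 1*(1)*conj(1) + 1*(1)*conj(1) + 1*(1)*conj(1) + 1*(1)*conj(1)]
      = (1/7)[(1) + (1) + (1) + (1) + (1) + (1) + (1)] = 7/7 = 1
  <chi_3*chi_4, chi_1> = (1/7)[1*(1)*conj(1) + 1*(1)*conj(exp(2*I*pi/7)) + 1*(1)*conj(exp(4*I*pi/7)) + 1*(1)*conj(exp(6*I*pi/7)) + 1*(1)*conj(exp(-6*I*pi/7)) + 1*(1)*conj(exp(-4*I*pi/7)) + 1*(1)*conj(exp(-2*I*pi/7))]
      = (1/7)[(1) + (exp(-2*I*pi/7)) + (exp(-4*I*pi/7)) + (exp(-6*I*pi/7)) + (exp(6*I*pi/7)) + (exp(4*I*pi/7)) + (exp(2*I*pi/7))] = 0/7 = 0
  <chi_3*chi_4, chi_2> = (1/7)[1*(1)*conj(1) + 1*(1)*conj(exp(4*I*pi/7)) + 1*(1)*conj(exp(-6*I*pi/7)) + 1*(1)*conj(exp(-2*I*pi/7)) + 1*(1)*conj(exp(2*I*pi/7)) + 1*(1)*conj(exp(6*I*pi/7)) + 1*(1)*conj(exp(-4*I*pi/7))]
      = (1/7)[(1) + (exp(-4*I*pi/7)) + (exp(6*I*pi/7)) + (exp(2*I*pi/7)) + (exp(-2*I*pi/7)) + (exp(-6*I*pi/7)) + (exp(4*I*pi/7))] = 0/7 = 0
  <chi_3*chi_4, chi_3> = (1/7)[1*(1)*conj(1) + 1*(1)*conj(exp(6*I*pi/7)) + 1*(1)*conj(exp(-2*I*pi/7)) + 1*(1)*conj(exp(4*I*pi/7)) + 1*(1)*conj(exp(-4*I*pi/7)) + 1*(1)*conj(exp(2*I*pi/7)) + 1*(1)*conj(exp(-6*I*pi/7))]
      = (1/7)[(1) + (exp(-6*I*pi/7)) + (exp(2*I*pi/7)) + (exp(-4*I*pi/7)) + (exp(4*I*pi/7)) + (exp(-2*I*pi/7)) + (exp(6*I*pi/7))] = 0/7 = 0
  <chi_3*chi_4, chi_4> = (1/7)[1*(1)*conj(1) + 1*(1)*conj(exp(-6*I*pi/7)) + 1*(1)*conj(exp(2*I*pi/7)) + 1*(1)*conj(exp(-4*I*pi/7)) + 1*(1)*conj(exp(4*I*pi/7)) + 1*(1)*conj(exp(-2*I*pi/7)) + 1*(1)*conj(exp(6*I*pi/7))]
      = (1/7)[(1) + (exp(6*I*pi/7)) + (exp(-2*I*pi/7)) + (exp(4*I*pi/7)) + (exp(-4*I*pi/7)) + (exp(2*I*pi/7)) + (exp(-6*I*pi/7))] = 0/7 = 0
  <chi_3*chi_4, chi_5> = (1/7)[1*(1)*conj(1) + 1*(1)*conj(exp(-4*I*pi/7)) + 1*(1)*conj(exp(6*I*pi/7)) + 1*(1)*conj(exp(2*I*pi/7)) + 1*(1)*conj(exp(-2*I*pi/7)) + 1*(1)*conj(exp(-6*I*pi/7)) + 1*(1)*conj(exp(4*I*pi/7))]
      = (1/7)[(1) + (exp(4*I*pi/7)) + (exp(-6*I*pi/7)) + (exp(-2*I*pi/7)) + (exp(2*I*pi/7)) + (exp(6*I*pi/7)) + (exp(-4*I*pi/7))] = 0/7 = 0
  <chi_3*chi_4, chi_6> = (1/7)[1*(1)*conj(1) + 1*(1)*conj(exp(-2*I*pi/7)) + 1*(1)*conj(exp(-4*I*pi/7)) + 1*(1)*conj(exp(-6*I*pi/7)) + 1*(1)*conj(exp(6*I*pi/7)) + 1*(1)*conj(exp(4*I*pi/7)) + 1*(1)*conj(exp(2*I*pi/7))]
      = (1/7)[(1) + (exp(2*I*pi/7)) + (exp(4*I*pi/7)) + (exp(6*I*pi/7)) + (exp(-6*I*pi/7)) + (exp(-4*I*pi/7)) + (exp(-2*I*pi/7))] = 0/7 = 0
(Exp terms are combined using exp(i*s)*conj(exp(i*t)) = exp(i*(s-t)), and sums of them are collapsed using the identity that for every m > 1 the m distinct m-th roots of unity sum to 0, e.g. 1 + exp(2*I*pi/3) + exp(-2*I*pi/3) = 0.)
Hence the multiplicities are chi_0: 1. Dimension check: dim(chi_3)*dim(chi_4) = 1*1 = 1 and sum (mult * dim) = 1*1 = 1.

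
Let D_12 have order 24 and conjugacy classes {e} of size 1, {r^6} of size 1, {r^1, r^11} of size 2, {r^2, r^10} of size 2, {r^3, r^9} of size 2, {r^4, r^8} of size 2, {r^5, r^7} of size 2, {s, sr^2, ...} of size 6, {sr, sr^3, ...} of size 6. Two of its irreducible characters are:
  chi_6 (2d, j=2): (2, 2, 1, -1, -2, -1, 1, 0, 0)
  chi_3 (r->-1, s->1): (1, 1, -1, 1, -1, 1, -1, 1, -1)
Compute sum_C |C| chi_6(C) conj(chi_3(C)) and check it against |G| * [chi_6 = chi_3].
Sum = 0; so <chi_6, chi_3> = 0 (distinct irreducibles are orthogonal).

Working: Compute term by term over conjugacy classes (|C| * chi_6(C) * conj(chi_3(C))):
  1*(2)*conj(1) + 1*(2)*conj(1) + 2*(1)*conj(-1) + 2*(-1)*conj(1) + 2*(-2)*conj(-1) + 2*(-1)*conj(1) + 2*(1)*conj(-1) + 6*(0)*conj(1) + 6*(0)*conj(-1)
  = (2) + (2) + (-2) + (-2) + (4) + (-2) + (-2) + (0) + (0)
  = 0.
Dividing by |G| = 24 gives 0/24 = 0, matching the row-orthogonality relation <chi_6, chi_3> = [chi_6 = chi_3].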